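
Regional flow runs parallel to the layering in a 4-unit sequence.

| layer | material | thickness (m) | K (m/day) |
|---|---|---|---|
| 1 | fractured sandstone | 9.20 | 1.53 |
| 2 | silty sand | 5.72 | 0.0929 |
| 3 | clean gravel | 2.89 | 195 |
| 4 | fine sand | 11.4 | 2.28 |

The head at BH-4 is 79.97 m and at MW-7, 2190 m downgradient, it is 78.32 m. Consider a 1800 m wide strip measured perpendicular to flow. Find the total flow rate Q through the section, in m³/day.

Flow is parallel to layering, so each bed carries its own Darcy discharge and the transmissivities add.
Σ(K_i·b_i) = 1.53×9.20 + 0.0929×5.72 + 195×2.89 + 2.28×11.4 = 604.1 m²/day.
Hydraulic gradient i = (79.97 − 78.32) / 2190 = 1.65 / 2190 = 0.0007534.
Q = Σ(K_i·b_i) · W · i = 604.1 × 1800 × 0.0007534 = 819.3 m³/day.

819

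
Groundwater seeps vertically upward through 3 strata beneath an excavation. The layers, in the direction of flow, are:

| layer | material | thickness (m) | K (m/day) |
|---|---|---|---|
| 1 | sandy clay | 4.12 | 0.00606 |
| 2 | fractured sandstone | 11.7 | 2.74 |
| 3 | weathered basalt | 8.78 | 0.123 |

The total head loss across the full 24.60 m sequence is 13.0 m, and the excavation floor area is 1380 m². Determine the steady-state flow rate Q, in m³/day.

23.7

Flow is perpendicular to layering, so the layers act in series and the equivalent K is the thickness-weighted harmonic mean.
Total thickness L = 4.12 + 11.7 + 8.78 = 24.60 m.
Σ(b_i/K_i) = 4.12/0.00606 + 11.7/2.74 + 8.78/0.123 = 755.5 d.
K_eq = L / Σ(b_i/K_i) = 24.60 / 755.5 = 0.03256 m/day.
Q = K_eq · A · (Δh/L) = 0.03256 × 1380 × (13.0/24.60) = 23.75 m³/day.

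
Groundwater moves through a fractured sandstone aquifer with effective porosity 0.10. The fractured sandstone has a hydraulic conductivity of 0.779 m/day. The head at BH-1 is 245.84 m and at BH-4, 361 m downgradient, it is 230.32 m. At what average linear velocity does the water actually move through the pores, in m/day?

Hydraulic gradient i = (245.84 − 230.32) / 361 = 15.52 / 361 = 0.04299.
Darcy flux q = K · i = 0.7790 × 0.04299 = 0.03349 m/day.
Seepage velocity v = q / n_e = 0.03349 / 0.10 = 0.3349 m/day.

0.335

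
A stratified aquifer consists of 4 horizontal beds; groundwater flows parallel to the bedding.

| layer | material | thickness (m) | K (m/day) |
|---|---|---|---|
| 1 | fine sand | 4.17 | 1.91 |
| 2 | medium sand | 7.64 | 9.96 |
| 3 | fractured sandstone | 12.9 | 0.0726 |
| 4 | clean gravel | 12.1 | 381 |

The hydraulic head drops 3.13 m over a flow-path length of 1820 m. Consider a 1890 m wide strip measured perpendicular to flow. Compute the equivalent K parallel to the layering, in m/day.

128

Flow is parallel to layering, so each bed carries its own Darcy discharge and the transmissivities add.
Σ(K_i·b_i) = 1.91×4.17 + 9.96×7.64 + 0.0726×12.9 + 381×12.1 = 4695 m²/day.
Total thickness b = 36.81 m, so K_eq = Σ(K_i·b_i)/b = 127.5 m/day.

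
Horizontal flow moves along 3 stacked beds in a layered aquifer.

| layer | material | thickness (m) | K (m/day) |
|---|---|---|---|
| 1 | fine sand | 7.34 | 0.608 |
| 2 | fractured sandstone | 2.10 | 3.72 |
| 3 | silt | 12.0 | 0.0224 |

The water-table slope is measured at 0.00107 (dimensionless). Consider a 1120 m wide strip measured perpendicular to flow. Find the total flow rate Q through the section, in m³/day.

Flow is parallel to layering, so each bed carries its own Darcy discharge and the transmissivities add.
Σ(K_i·b_i) = 0.608×7.34 + 3.72×2.10 + 0.0224×12.0 = 12.54 m²/day.
Hydraulic gradient i = 0.00107.
Q = Σ(K_i·b_i) · W · i = 12.54 × 1120 × 0.001070 = 15.03 m³/day.

15.0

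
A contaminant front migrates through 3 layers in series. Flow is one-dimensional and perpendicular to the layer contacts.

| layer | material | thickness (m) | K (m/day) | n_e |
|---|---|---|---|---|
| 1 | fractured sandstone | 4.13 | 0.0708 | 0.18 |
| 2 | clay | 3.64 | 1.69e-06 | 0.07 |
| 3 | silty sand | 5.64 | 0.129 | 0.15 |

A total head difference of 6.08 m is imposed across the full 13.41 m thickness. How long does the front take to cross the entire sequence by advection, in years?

1790

With flow normal to the layers, continuity requires the same specific discharge q through every layer.
Σ(b_i/K_i) = 4.13/0.0708 + 3.64/1.69e-06 + 5.64/0.129 = 2.154e+06 d.
q = Δh / Σ(b_i/K_i) = 6.08 / 2.154e+06 = 2.823e-06 m/day.
In each layer the seepage velocity is v_i = q/n_i, so the layer transit time is t_i = b_i·n_i / q:
  layer 1 (fractured sandstone): t_1 = 4.13 × 0.18 / 2.823e-06 = 2.634e+05 d
  layer 2 (clay): t_2 = 3.64 × 0.07 / 2.823e-06 = 90267 d
  layer 3 (silty sand): t_3 = 5.64 × 0.15 / 2.823e-06 = 2.997e+05 d
Total t = Σ t_i = 6.533e+05 days = 1789 years.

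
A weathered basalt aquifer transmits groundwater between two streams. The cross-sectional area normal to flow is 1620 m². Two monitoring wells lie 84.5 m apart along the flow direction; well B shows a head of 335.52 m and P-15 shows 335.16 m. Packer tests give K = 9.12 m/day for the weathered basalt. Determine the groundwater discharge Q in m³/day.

62.9

Hydraulic gradient i = (335.52 − 335.16) / 84.5 = 0.36 / 84.5 = 0.004260.
Darcy's law: Q = K · A · i = 9.120 × 1620 × 0.004260 = 62.94 m³/day.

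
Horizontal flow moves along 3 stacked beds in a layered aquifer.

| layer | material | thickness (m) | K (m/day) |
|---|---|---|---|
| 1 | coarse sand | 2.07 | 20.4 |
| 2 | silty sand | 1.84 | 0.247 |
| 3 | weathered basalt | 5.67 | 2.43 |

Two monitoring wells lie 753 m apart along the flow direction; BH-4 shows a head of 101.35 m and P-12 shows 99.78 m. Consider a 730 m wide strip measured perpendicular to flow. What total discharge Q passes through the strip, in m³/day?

Flow is parallel to layering, so each bed carries its own Darcy discharge and the transmissivities add.
Σ(K_i·b_i) = 20.4×2.07 + 0.247×1.84 + 2.43×5.67 = 56.46 m²/day.
Hydraulic gradient i = (101.35 − 99.78) / 753 = 1.57 / 753 = 0.002085.
Q = Σ(K_i·b_i) · W · i = 56.46 × 730 × 0.002085 = 85.94 m³/day.

85.9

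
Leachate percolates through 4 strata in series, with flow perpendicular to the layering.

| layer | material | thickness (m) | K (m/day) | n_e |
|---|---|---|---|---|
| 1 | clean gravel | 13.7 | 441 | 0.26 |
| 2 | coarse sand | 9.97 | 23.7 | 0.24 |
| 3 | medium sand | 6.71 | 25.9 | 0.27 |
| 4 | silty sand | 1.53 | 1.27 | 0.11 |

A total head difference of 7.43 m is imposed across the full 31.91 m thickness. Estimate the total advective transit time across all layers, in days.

With flow normal to the layers, continuity requires the same specific discharge q through every layer.
Σ(b_i/K_i) = 13.7/441 + 9.97/23.7 + 6.71/25.9 + 1.53/1.27 = 1.916 d.
q = Δh / Σ(b_i/K_i) = 7.43 / 1.916 = 3.879 m/day.
In each layer the seepage velocity is v_i = q/n_i, so the layer transit time is t_i = b_i·n_i / q:
  layer 1 (clean gravel): t_1 = 13.7 × 0.26 / 3.879 = 0.9183 d
  layer 2 (coarse sand): t_2 = 9.97 × 0.24 / 3.879 = 0.6169 d
  layer 3 (medium sand): t_3 = 6.71 × 0.27 / 3.879 = 0.4671 d
  layer 4 (silty sand): t_4 = 1.53 × 0.11 / 3.879 = 0.04339 d
Total t = Σ t_i = 2.046 days.

2.05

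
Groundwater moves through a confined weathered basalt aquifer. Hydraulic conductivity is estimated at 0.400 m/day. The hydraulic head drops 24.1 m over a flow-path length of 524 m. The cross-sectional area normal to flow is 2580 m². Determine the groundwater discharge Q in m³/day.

Hydraulic gradient i = Δh / L = 24.1 / 524 = 0.04599.
Darcy's law: Q = K · A · i = 0.4000 × 2580 × 0.04599 = 47.46 m³/day.

47.5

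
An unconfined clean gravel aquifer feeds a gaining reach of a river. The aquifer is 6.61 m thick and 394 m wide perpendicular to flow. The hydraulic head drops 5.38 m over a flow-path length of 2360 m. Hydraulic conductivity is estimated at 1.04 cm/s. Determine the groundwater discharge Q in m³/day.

5330

Convert K: 1.04 cm/s × 864 = 898.6 m/day.
Cross-sectional area A = 394 × 6.61 = 2604 m².
Hydraulic gradient i = Δh / L = 5.38 / 2360 = 0.002280.
Darcy's law: Q = K · A · i = 898.6 × 2604 × 0.002280 = 5335 m³/day.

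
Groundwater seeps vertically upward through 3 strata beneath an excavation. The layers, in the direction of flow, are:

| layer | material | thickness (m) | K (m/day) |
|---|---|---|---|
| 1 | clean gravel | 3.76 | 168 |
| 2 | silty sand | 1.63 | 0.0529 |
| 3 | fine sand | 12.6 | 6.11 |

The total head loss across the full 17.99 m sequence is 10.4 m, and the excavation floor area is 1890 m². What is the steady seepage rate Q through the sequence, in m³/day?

597

Flow is perpendicular to layering, so the layers act in series and the equivalent K is the thickness-weighted harmonic mean.
Total thickness L = 3.76 + 1.63 + 12.6 = 17.99 m.
Σ(b_i/K_i) = 3.76/168 + 1.63/0.0529 + 12.6/6.11 = 32.90 d.
K_eq = L / Σ(b_i/K_i) = 17.99 / 32.90 = 0.5469 m/day.
Q = K_eq · A · (Δh/L) = 0.5469 × 1890 × (10.4/17.99) = 597.5 m³/day.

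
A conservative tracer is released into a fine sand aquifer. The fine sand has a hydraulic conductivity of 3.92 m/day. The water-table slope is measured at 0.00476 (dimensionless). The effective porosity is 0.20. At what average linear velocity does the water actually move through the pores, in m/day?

0.0933

Hydraulic gradient i = 0.00476.
Darcy flux q = K · i = 3.920 × 0.004760 = 0.01866 m/day.
Seepage velocity v = q / n_e = 0.01866 / 0.20 = 0.09330 m/day.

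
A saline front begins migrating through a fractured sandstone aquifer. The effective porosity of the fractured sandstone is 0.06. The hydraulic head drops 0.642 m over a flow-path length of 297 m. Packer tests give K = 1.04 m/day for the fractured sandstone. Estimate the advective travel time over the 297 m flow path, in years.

21.7

Hydraulic gradient i = Δh / L = 0.642 / 297 = 0.002162.
Darcy flux q = K · i = 1.040 × 0.002162 = 0.002248 m/day.
Seepage velocity v = q / n_e = 0.002248 / 0.06 = 0.03747 m/day.
Travel time t = L / v = 297 / 0.03747 = 7927 days = 21.70 years.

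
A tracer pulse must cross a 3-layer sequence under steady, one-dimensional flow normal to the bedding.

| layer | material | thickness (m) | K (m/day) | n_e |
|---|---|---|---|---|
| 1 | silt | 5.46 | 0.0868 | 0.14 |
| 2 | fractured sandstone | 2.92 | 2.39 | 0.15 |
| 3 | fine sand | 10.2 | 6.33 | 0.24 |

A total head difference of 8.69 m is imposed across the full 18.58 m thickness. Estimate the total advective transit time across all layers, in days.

With flow normal to the layers, continuity requires the same specific discharge q through every layer.
Σ(b_i/K_i) = 5.46/0.0868 + 2.92/2.39 + 10.2/6.33 = 65.74 d.
q = Δh / Σ(b_i/K_i) = 8.69 / 65.74 = 0.1322 m/day.
In each layer the seepage velocity is v_i = q/n_i, so the layer transit time is t_i = b_i·n_i / q:
  layer 1 (silt): t_1 = 5.46 × 0.14 / 0.1322 = 5.782 d
  layer 2 (fractured sandstone): t_2 = 2.92 × 0.15 / 0.1322 = 3.313 d
  layer 3 (fine sand): t_3 = 10.2 × 0.24 / 0.1322 = 18.52 d
Total t = Σ t_i = 27.61 days.

27.6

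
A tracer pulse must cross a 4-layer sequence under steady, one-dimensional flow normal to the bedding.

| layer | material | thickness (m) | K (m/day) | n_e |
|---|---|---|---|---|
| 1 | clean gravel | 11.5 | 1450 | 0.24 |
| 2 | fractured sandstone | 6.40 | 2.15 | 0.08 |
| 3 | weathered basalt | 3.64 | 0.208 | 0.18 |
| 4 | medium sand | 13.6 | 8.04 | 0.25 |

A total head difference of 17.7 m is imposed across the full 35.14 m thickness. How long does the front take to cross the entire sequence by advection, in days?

9.18

With flow normal to the layers, continuity requires the same specific discharge q through every layer.
Σ(b_i/K_i) = 11.5/1450 + 6.40/2.15 + 3.64/0.208 + 13.6/8.04 = 22.18 d.
q = Δh / Σ(b_i/K_i) = 17.7 / 22.18 = 0.7982 m/day.
In each layer the seepage velocity is v_i = q/n_i, so the layer transit time is t_i = b_i·n_i / q:
  layer 1 (clean gravel): t_1 = 11.5 × 0.24 / 0.7982 = 3.458 d
  layer 2 (fractured sandstone): t_2 = 6.40 × 0.08 / 0.7982 = 0.6415 d
  layer 3 (weathered basalt): t_3 = 3.64 × 0.18 / 0.7982 = 0.8209 d
  layer 4 (medium sand): t_4 = 13.6 × 0.25 / 0.7982 = 4.260 d
Total t = Σ t_i = 9.180 days.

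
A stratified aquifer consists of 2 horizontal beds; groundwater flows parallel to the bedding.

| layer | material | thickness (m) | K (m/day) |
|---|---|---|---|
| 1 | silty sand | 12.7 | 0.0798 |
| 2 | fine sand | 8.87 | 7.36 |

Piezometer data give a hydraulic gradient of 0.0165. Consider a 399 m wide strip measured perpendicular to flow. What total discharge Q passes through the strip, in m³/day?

Flow is parallel to layering, so each bed carries its own Darcy discharge and the transmissivities add.
Σ(K_i·b_i) = 0.0798×12.7 + 7.36×8.87 = 66.30 m²/day.
Hydraulic gradient i = 0.0165.
Q = Σ(K_i·b_i) · W · i = 66.30 × 399 × 0.01650 = 436.5 m³/day.

436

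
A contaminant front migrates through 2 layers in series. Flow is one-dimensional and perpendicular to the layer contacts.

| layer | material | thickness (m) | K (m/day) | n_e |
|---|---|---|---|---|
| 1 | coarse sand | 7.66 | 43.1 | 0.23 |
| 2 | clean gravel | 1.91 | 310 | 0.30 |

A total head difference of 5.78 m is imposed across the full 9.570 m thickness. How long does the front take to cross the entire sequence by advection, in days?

With flow normal to the layers, continuity requires the same specific discharge q through every layer.
Σ(b_i/K_i) = 7.66/43.1 + 1.91/310 = 0.1839 d.
q = Δh / Σ(b_i/K_i) = 5.78 / 0.1839 = 31.43 m/day.
In each layer the seepage velocity is v_i = q/n_i, so the layer transit time is t_i = b_i·n_i / q:
  layer 1 (coarse sand): t_1 = 7.66 × 0.23 / 31.43 = 0.05605 d
  layer 2 (clean gravel): t_2 = 1.91 × 0.30 / 31.43 = 0.01823 d
Total t = Σ t_i = 0.07428 days.

0.0743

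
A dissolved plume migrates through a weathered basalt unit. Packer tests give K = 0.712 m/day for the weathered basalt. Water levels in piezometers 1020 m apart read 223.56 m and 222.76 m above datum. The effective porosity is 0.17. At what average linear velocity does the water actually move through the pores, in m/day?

0.00328

Hydraulic gradient i = (223.56 − 222.76) / 1020 = 0.8 / 1020 = 0.0007843.
Darcy flux q = K · i = 0.7120 × 0.0007843 = 0.0005584 m/day.
Seepage velocity v = q / n_e = 0.0005584 / 0.17 = 0.003285 m/day.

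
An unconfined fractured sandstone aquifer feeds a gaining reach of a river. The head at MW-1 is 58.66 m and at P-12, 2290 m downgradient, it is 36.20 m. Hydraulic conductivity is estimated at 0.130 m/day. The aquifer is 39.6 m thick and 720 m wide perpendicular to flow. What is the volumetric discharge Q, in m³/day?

Cross-sectional area A = 720 × 39.6 = 28512 m².
Hydraulic gradient i = (58.66 − 36.20) / 2290 = 22.46 / 2290 = 0.009808.
Darcy's law: Q = K · A · i = 0.1300 × 28512 × 0.009808 = 36.35 m³/day.

36.4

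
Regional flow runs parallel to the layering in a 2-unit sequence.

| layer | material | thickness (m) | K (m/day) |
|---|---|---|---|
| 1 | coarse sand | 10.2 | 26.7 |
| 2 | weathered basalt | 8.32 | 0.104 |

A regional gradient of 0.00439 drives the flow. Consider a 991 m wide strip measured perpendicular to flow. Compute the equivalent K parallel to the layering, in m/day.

14.8

Flow is parallel to layering, so each bed carries its own Darcy discharge and the transmissivities add.
Σ(K_i·b_i) = 26.7×10.2 + 0.104×8.32 = 273.2 m²/day.
Total thickness b = 18.52 m, so K_eq = Σ(K_i·b_i)/b = 14.75 m/day.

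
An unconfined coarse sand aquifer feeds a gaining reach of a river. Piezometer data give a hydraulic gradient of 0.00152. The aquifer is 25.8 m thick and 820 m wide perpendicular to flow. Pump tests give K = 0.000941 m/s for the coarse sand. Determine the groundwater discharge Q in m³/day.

2610

Convert K: 0.000941 m/s × 86400 = 81.30 m/day.
Cross-sectional area A = 820 × 25.8 = 21156 m².
Hydraulic gradient i = 0.00152.
Darcy's law: Q = K · A · i = 81.30 × 21156 × 0.001520 = 2614 m³/day.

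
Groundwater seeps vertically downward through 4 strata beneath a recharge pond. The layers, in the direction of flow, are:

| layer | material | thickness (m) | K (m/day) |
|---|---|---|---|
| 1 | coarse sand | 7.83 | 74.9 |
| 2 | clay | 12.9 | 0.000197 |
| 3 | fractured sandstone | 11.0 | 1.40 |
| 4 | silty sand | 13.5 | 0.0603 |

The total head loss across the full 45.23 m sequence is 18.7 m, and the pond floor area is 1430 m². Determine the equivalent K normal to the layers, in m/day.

Flow is perpendicular to layering, so the layers act in series and the equivalent K is the thickness-weighted harmonic mean.
Total thickness L = 7.83 + 12.9 + 11.0 + 13.5 = 45.23 m.
Σ(b_i/K_i) = 7.83/74.9 + 12.9/0.000197 + 11.0/1.40 + 13.5/0.0603 = 65714 d.
K_eq = L / Σ(b_i/K_i) = 45.23 / 65714 = 0.0006883 m/day.

0.000688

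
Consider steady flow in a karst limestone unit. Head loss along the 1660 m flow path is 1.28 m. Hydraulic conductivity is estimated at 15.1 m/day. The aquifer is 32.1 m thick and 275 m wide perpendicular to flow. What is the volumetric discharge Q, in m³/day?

103

Cross-sectional area A = 275 × 32.1 = 8828 m².
Hydraulic gradient i = Δh / L = 1.28 / 1660 = 0.0007711.
Darcy's law: Q = K · A · i = 15.10 × 8828 × 0.0007711 = 102.8 m³/day.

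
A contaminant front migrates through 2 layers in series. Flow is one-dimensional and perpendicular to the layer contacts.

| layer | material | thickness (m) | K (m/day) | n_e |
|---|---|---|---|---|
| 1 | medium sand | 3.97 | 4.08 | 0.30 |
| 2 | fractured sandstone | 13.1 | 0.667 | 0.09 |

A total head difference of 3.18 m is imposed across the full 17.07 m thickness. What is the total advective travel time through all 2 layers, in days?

With flow normal to the layers, continuity requires the same specific discharge q through every layer.
Σ(b_i/K_i) = 3.97/4.08 + 13.1/0.667 = 20.61 d.
q = Δh / Σ(b_i/K_i) = 3.18 / 20.61 = 0.1543 m/day.
In each layer the seepage velocity is v_i = q/n_i, so the layer transit time is t_i = b_i·n_i / q:
  layer 1 (medium sand): t_1 = 3.97 × 0.30 / 0.1543 = 7.720 d
  layer 2 (fractured sandstone): t_2 = 13.1 × 0.09 / 0.1543 = 7.642 d
Total t = Σ t_i = 15.36 days.

15.4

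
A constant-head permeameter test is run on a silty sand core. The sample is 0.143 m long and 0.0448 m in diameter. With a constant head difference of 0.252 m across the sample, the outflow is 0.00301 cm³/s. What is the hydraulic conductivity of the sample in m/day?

Cross-sectional area A = π·(d/2)² = π × (0.0448/2)² = 0.001576 m².
Convert discharge: 0.00301 cm³/s = 3.010e-09 m³/s.
Darcy's law rearranged: K = Q·L / (A·Δh) = 3.010e-09 × 0.143 / (0.001576 × 0.252) = 1.084e-06 m/s = 0.09362 m/day.

0.0936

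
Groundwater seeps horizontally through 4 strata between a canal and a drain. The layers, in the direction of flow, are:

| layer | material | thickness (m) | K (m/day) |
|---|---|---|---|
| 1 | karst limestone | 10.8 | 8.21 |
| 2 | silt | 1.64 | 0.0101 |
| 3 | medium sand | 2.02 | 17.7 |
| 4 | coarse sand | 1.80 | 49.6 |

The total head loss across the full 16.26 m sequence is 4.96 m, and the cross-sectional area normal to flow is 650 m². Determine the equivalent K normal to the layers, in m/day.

Flow is perpendicular to layering, so the layers act in series and the equivalent K is the thickness-weighted harmonic mean.
Total thickness L = 10.8 + 1.64 + 2.02 + 1.80 = 16.26 m.
Σ(b_i/K_i) = 10.8/8.21 + 1.64/0.0101 + 2.02/17.7 + 1.80/49.6 = 163.8 d.
K_eq = L / Σ(b_i/K_i) = 16.26 / 163.8 = 0.09924 m/day.

0.0992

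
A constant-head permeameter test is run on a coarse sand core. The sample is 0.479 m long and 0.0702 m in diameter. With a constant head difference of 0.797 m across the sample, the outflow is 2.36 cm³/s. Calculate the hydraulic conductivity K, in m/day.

Cross-sectional area A = π·(d/2)² = π × (0.0702/2)² = 0.003870 m².
Convert discharge: 2.36 cm³/s = 2.360e-06 m³/s.
Darcy's law rearranged: K = Q·L / (A·Δh) = 2.360e-06 × 0.479 / (0.003870 × 0.797) = 0.0003665 m/s = 31.66 m/day.

31.7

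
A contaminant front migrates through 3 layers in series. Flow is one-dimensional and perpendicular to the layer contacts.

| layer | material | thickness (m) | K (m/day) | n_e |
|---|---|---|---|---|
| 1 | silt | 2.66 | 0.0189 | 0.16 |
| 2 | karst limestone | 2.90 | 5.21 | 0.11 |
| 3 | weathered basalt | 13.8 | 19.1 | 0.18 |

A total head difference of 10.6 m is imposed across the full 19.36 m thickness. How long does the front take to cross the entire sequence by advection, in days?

43.3

With flow normal to the layers, continuity requires the same specific discharge q through every layer.
Σ(b_i/K_i) = 2.66/0.0189 + 2.90/5.21 + 13.8/19.1 = 142.0 d.
q = Δh / Σ(b_i/K_i) = 10.6 / 142.0 = 0.07464 m/day.
In each layer the seepage velocity is v_i = q/n_i, so the layer transit time is t_i = b_i·n_i / q:
  layer 1 (silt): t_1 = 2.66 × 0.16 / 0.07464 = 5.702 d
  layer 2 (karst limestone): t_2 = 2.90 × 0.11 / 0.07464 = 4.274 d
  layer 3 (weathered basalt): t_3 = 13.8 × 0.18 / 0.07464 = 33.28 d
Total t = Σ t_i = 43.26 days.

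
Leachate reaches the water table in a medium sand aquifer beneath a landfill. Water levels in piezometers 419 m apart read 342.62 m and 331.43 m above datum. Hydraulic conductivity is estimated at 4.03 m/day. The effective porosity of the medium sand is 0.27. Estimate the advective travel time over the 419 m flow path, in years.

Hydraulic gradient i = (342.62 − 331.43) / 419 = 11.19 / 419 = 0.02671.
Darcy flux q = K · i = 4.030 × 0.02671 = 0.1076 m/day.
Seepage velocity v = q / n_e = 0.1076 / 0.27 = 0.3986 m/day.
Travel time t = L / v = 419 / 0.3986 = 1051 days = 2.878 years.

2.88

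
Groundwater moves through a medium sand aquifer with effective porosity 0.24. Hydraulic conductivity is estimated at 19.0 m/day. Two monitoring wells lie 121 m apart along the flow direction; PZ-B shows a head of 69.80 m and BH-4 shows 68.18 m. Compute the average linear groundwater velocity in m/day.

1.06

Hydraulic gradient i = (69.80 − 68.18) / 121 = 1.62 / 121 = 0.01339.
Darcy flux q = K · i = 19.00 × 0.01339 = 0.2544 m/day.
Seepage velocity v = q / n_e = 0.2544 / 0.24 = 1.060 m/day.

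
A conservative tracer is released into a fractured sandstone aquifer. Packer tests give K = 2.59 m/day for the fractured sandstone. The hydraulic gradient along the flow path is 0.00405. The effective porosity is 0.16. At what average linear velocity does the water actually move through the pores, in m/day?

Hydraulic gradient i = 0.00405.
Darcy flux q = K · i = 2.590 × 0.004050 = 0.01049 m/day.
Seepage velocity v = q / n_e = 0.01049 / 0.16 = 0.06556 m/day.

0.0656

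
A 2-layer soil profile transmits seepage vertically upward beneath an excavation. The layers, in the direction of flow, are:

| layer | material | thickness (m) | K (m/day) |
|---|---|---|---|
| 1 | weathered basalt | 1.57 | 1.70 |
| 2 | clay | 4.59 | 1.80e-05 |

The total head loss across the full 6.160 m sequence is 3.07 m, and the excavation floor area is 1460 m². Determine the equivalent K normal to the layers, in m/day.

2.42e-05

Flow is perpendicular to layering, so the layers act in series and the equivalent K is the thickness-weighted harmonic mean.
Total thickness L = 1.57 + 4.59 = 6.160 m.
Σ(b_i/K_i) = 1.57/1.70 + 4.59/1.80e-05 = 2.550e+05 d.
K_eq = L / Σ(b_i/K_i) = 6.160 / 2.550e+05 = 2.416e-05 m/day.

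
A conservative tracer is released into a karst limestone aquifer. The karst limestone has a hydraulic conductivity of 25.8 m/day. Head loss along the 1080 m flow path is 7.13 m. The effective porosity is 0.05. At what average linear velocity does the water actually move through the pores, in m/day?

3.41

Hydraulic gradient i = Δh / L = 7.13 / 1080 = 0.006602.
Darcy flux q = K · i = 25.80 × 0.006602 = 0.1703 m/day.
Seepage velocity v = q / n_e = 0.1703 / 0.05 = 3.407 m/day.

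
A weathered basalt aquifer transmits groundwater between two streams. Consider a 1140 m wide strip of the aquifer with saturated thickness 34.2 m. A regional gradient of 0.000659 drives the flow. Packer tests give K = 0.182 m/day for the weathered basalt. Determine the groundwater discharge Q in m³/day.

4.68

Cross-sectional area A = 1140 × 34.2 = 38988 m².
Hydraulic gradient i = 0.000659.
Darcy's law: Q = K · A · i = 0.1820 × 38988 × 0.0006590 = 4.676 m³/day.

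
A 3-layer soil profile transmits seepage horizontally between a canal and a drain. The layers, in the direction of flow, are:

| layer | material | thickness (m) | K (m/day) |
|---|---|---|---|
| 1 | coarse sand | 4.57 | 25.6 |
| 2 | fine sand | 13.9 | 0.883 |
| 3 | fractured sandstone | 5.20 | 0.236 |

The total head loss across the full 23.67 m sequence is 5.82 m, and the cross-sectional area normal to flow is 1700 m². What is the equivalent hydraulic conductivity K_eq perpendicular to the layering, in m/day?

Flow is perpendicular to layering, so the layers act in series and the equivalent K is the thickness-weighted harmonic mean.
Total thickness L = 4.57 + 13.9 + 5.20 = 23.67 m.
Σ(b_i/K_i) = 4.57/25.6 + 13.9/0.883 + 5.20/0.236 = 37.95 d.
K_eq = L / Σ(b_i/K_i) = 23.67 / 37.95 = 0.6236 m/day.

0.624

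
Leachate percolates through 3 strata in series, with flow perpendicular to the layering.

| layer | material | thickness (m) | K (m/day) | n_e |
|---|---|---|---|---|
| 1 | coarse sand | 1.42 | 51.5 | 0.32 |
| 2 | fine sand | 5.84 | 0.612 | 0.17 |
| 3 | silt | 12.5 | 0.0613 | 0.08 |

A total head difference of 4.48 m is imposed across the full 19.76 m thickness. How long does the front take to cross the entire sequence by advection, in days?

With flow normal to the layers, continuity requires the same specific discharge q through every layer.
Σ(b_i/K_i) = 1.42/51.5 + 5.84/0.612 + 12.5/0.0613 = 213.5 d.
q = Δh / Σ(b_i/K_i) = 4.48 / 213.5 = 0.02099 m/day.
In each layer the seepage velocity is v_i = q/n_i, so the layer transit time is t_i = b_i·n_i / q:
  layer 1 (coarse sand): t_1 = 1.42 × 0.32 / 0.02099 = 21.65 d
  layer 2 (fine sand): t_2 = 5.84 × 0.17 / 0.02099 = 47.31 d
  layer 3 (silt): t_3 = 12.5 × 0.08 / 0.02099 = 47.65 d
Total t = Σ t_i = 116.6 days.

117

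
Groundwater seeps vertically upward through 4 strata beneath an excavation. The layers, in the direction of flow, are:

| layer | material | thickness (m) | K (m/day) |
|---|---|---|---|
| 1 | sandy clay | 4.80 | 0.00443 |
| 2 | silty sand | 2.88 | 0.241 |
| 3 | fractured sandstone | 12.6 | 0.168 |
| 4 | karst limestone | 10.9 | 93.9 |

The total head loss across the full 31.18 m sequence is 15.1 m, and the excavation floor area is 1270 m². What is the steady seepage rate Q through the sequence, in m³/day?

16.4

Flow is perpendicular to layering, so the layers act in series and the equivalent K is the thickness-weighted harmonic mean.
Total thickness L = 4.80 + 2.88 + 12.6 + 10.9 = 31.18 m.
Σ(b_i/K_i) = 4.80/0.00443 + 2.88/0.241 + 12.6/0.168 + 10.9/93.9 = 1171 d.
K_eq = L / Σ(b_i/K_i) = 31.18 / 1171 = 0.02664 m/day.
Q = K_eq · A · (Δh/L) = 0.02664 × 1270 × (15.1/31.18) = 16.38 m³/day.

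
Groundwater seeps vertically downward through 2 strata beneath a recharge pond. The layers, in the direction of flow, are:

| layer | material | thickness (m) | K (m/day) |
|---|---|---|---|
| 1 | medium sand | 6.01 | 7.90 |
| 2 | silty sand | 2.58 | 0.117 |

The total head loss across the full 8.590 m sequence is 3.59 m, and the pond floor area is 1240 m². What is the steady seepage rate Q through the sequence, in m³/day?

Flow is perpendicular to layering, so the layers act in series and the equivalent K is the thickness-weighted harmonic mean.
Total thickness L = 6.01 + 2.58 = 8.590 m.
Σ(b_i/K_i) = 6.01/7.90 + 2.58/0.117 = 22.81 d.
K_eq = L / Σ(b_i/K_i) = 8.590 / 22.81 = 0.3766 m/day.
Q = K_eq · A · (Δh/L) = 0.3766 × 1240 × (3.59/8.590) = 195.1 m³/day.

195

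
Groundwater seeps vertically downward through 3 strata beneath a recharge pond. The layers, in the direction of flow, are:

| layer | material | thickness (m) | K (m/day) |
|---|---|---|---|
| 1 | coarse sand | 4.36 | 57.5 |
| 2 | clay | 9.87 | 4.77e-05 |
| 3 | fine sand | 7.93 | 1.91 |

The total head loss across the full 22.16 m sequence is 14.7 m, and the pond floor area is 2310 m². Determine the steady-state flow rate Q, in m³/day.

Flow is perpendicular to layering, so the layers act in series and the equivalent K is the thickness-weighted harmonic mean.
Total thickness L = 4.36 + 9.87 + 7.93 = 22.16 m.
Σ(b_i/K_i) = 4.36/57.5 + 9.87/4.77e-05 + 7.93/1.91 = 2.069e+05 d.
K_eq = L / Σ(b_i/K_i) = 22.16 / 2.069e+05 = 0.0001071 m/day.
Q = K_eq · A · (Δh/L) = 0.0001071 × 2310 × (14.7/22.16) = 0.1641 m³/day.

0.164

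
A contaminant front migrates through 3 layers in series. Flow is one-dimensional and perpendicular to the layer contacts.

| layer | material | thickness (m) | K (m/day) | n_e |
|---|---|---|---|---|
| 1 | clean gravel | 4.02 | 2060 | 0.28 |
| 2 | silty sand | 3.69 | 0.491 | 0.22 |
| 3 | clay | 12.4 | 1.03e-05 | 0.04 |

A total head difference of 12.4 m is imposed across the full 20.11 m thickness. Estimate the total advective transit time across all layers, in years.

With flow normal to the layers, continuity requires the same specific discharge q through every layer.
Σ(b_i/K_i) = 4.02/2060 + 3.69/0.491 + 12.4/1.03e-05 = 1.204e+06 d.
q = Δh / Σ(b_i/K_i) = 12.4 / 1.204e+06 = 1.030e-05 m/day.
In each layer the seepage velocity is v_i = q/n_i, so the layer transit time is t_i = b_i·n_i / q:
  layer 1 (clean gravel): t_1 = 4.02 × 0.28 / 1.030e-05 = 1.093e+05 d
  layer 2 (silty sand): t_2 = 3.69 × 0.22 / 1.030e-05 = 78816 d
  layer 3 (clay): t_3 = 12.4 × 0.04 / 1.030e-05 = 48156 d
Total t = Σ t_i = 2.363e+05 days = 646.8 years.

647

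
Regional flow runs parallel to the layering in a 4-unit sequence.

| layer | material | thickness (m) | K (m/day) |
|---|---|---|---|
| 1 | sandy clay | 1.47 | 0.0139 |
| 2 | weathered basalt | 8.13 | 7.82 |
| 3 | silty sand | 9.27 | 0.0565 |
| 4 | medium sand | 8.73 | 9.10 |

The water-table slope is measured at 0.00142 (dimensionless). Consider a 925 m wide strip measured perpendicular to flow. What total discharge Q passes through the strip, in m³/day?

Flow is parallel to layering, so each bed carries its own Darcy discharge and the transmissivities add.
Σ(K_i·b_i) = 0.0139×1.47 + 7.82×8.13 + 0.0565×9.27 + 9.10×8.73 = 143.6 m²/day.
Hydraulic gradient i = 0.00142.
Q = Σ(K_i·b_i) · W · i = 143.6 × 925 × 0.001420 = 188.6 m³/day.

189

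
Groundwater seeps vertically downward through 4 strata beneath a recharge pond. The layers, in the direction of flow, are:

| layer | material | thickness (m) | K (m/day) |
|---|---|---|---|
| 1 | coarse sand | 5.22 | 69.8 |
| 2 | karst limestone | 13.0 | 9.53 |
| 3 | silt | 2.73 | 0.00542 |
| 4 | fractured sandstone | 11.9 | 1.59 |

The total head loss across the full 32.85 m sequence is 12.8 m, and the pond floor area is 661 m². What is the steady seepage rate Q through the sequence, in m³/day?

16.5

Flow is perpendicular to layering, so the layers act in series and the equivalent K is the thickness-weighted harmonic mean.
Total thickness L = 5.22 + 13.0 + 2.73 + 11.9 = 32.85 m.
Σ(b_i/K_i) = 5.22/69.8 + 13.0/9.53 + 2.73/0.00542 + 11.9/1.59 = 512.6 d.
K_eq = L / Σ(b_i/K_i) = 32.85 / 512.6 = 0.06408 m/day.
Q = K_eq · A · (Δh/L) = 0.06408 × 661 × (12.8/32.85) = 16.51 m³/day.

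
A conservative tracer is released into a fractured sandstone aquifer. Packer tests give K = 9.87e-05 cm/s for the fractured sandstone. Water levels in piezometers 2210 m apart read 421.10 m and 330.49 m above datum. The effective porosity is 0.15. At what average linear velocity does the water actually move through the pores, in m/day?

Convert K: 9.87e-05 cm/s × 864 = 0.08528 m/day.
Hydraulic gradient i = (421.10 − 330.49) / 2210 = 90.61 / 2210 = 0.04100.
Darcy flux q = K · i = 0.08528 × 0.04100 = 0.003496 m/day.
Seepage velocity v = q / n_e = 0.003496 / 0.15 = 0.02331 m/day.

0.0233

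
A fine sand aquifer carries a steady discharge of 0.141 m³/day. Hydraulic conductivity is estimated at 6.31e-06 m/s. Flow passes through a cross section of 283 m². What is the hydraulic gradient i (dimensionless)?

Convert K: 6.31e-06 m/s × 86400 = 0.5452 m/day.
From Q = K·A·i, i = Q / (K·A) = 0.141 / (0.5452 × 283.0) = 0.0009139.

0.000914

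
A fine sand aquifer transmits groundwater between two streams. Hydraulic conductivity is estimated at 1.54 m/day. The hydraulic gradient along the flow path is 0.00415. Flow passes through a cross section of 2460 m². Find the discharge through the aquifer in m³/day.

Hydraulic gradient i = 0.00415.
Darcy's law: Q = K · A · i = 1.540 × 2460 × 0.004150 = 15.72 m³/day.

15.7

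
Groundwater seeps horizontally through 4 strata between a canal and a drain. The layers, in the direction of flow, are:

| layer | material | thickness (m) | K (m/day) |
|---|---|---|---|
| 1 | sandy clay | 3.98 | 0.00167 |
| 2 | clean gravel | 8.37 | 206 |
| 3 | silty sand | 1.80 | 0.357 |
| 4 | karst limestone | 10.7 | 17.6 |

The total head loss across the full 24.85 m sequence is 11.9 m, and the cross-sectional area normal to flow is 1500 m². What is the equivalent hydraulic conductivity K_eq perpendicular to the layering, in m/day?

0.0104

Flow is perpendicular to layering, so the layers act in series and the equivalent K is the thickness-weighted harmonic mean.
Total thickness L = 3.98 + 8.37 + 1.80 + 10.7 = 24.85 m.
Σ(b_i/K_i) = 3.98/0.00167 + 8.37/206 + 1.80/0.357 + 10.7/17.6 = 2389 d.
K_eq = L / Σ(b_i/K_i) = 24.85 / 2389 = 0.01040 m/day.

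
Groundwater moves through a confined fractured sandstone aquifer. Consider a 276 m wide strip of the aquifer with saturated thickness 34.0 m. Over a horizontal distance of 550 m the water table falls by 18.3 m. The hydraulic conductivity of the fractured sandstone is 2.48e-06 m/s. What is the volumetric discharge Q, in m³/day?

66.9

Convert K: 2.48e-06 m/s × 86400 = 0.2143 m/day.
Cross-sectional area A = 276 × 34.0 = 9384 m².
Hydraulic gradient i = Δh / L = 18.3 / 550 = 0.03327.
Darcy's law: Q = K · A · i = 0.2143 × 9384 × 0.03327 = 66.90 m³/day.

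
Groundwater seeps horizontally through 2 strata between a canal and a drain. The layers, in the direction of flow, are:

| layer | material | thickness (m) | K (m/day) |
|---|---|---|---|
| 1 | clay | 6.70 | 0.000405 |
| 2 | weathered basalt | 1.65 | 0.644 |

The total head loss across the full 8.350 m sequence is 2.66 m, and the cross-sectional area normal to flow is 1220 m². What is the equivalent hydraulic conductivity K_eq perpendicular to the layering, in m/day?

Flow is perpendicular to layering, so the layers act in series and the equivalent K is the thickness-weighted harmonic mean.
Total thickness L = 6.70 + 1.65 = 8.350 m.
Σ(b_i/K_i) = 6.70/0.000405 + 1.65/0.644 = 16546 d.
K_eq = L / Σ(b_i/K_i) = 8.350 / 16546 = 0.0005047 m/day.

0.000505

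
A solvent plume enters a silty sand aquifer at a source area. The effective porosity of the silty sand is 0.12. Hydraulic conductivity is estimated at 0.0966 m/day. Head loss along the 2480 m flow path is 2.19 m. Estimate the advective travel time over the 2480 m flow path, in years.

9550

Hydraulic gradient i = Δh / L = 2.19 / 2480 = 0.0008831.
Darcy flux q = K · i = 0.09660 × 0.0008831 = 8.530e-05 m/day.
Seepage velocity v = q / n_e = 8.530e-05 / 0.12 = 0.0007109 m/day.
Travel time t = L / v = 2480 / 0.0007109 = 3.489e+06 days = 9552 years.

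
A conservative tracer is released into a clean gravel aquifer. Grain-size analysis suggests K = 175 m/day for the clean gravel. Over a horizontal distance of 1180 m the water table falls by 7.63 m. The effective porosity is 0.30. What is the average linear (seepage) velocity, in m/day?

Hydraulic gradient i = Δh / L = 7.63 / 1180 = 0.006466.
Darcy flux q = K · i = 175.0 × 0.006466 = 1.132 m/day.
Seepage velocity v = q / n_e = 1.132 / 0.30 = 3.772 m/day.

3.77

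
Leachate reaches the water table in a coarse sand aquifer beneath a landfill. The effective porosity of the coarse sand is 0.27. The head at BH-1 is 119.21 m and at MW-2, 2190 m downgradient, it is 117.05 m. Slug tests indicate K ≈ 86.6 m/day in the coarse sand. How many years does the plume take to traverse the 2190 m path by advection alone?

Hydraulic gradient i = (119.21 − 117.05) / 2190 = 2.16 / 2190 = 0.0009863.
Darcy flux q = K · i = 86.60 × 0.0009863 = 0.08541 m/day.
Seepage velocity v = q / n_e = 0.08541 / 0.27 = 0.3163 m/day.
Travel time t = L / v = 2190 / 0.3163 = 6923 days = 18.95 years.

19.0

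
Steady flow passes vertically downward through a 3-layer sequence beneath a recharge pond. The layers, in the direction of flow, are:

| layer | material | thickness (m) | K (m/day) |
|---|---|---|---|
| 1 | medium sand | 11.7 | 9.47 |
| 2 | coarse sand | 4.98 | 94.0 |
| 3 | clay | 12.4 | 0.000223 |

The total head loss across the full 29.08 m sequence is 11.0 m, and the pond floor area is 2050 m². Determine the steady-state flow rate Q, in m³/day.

Flow is perpendicular to layering, so the layers act in series and the equivalent K is the thickness-weighted harmonic mean.
Total thickness L = 11.7 + 4.98 + 12.4 = 29.08 m.
Σ(b_i/K_i) = 11.7/9.47 + 4.98/94.0 + 12.4/0.000223 = 55607 d.
K_eq = L / Σ(b_i/K_i) = 29.08 / 55607 = 0.0005230 m/day.
Q = K_eq · A · (Δh/L) = 0.0005230 × 2050 × (11.0/29.08) = 0.4055 m³/day.

0.406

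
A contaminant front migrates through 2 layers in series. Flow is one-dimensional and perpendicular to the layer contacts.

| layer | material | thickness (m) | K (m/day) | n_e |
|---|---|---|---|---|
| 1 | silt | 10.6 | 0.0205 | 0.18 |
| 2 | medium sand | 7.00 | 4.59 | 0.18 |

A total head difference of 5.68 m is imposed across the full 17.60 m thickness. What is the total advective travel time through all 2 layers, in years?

With flow normal to the layers, continuity requires the same specific discharge q through every layer.
Σ(b_i/K_i) = 10.6/0.0205 + 7.00/4.59 = 518.6 d.
q = Δh / Σ(b_i/K_i) = 5.68 / 518.6 = 0.01095 m/day.
In each layer the seepage velocity is v_i = q/n_i, so the layer transit time is t_i = b_i·n_i / q:
  layer 1 (silt): t_1 = 10.6 × 0.18 / 0.01095 = 174.2 d
  layer 2 (medium sand): t_2 = 7.00 × 0.18 / 0.01095 = 115.0 d
Total t = Σ t_i = 289.2 days = 0.7919 years.

0.792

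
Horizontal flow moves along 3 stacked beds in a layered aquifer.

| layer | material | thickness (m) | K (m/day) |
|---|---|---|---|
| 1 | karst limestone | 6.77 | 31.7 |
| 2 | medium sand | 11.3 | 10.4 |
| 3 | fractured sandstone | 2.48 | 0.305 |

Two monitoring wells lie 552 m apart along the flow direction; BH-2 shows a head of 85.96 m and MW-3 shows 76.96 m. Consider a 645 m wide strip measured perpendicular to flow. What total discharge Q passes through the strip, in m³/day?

3500

Flow is parallel to layering, so each bed carries its own Darcy discharge and the transmissivities add.
Σ(K_i·b_i) = 31.7×6.77 + 10.4×11.3 + 0.305×2.48 = 332.9 m²/day.
Hydraulic gradient i = (85.96 − 76.96) / 552 = 9 / 552 = 0.01630.
Q = Σ(K_i·b_i) · W · i = 332.9 × 645 × 0.01630 = 3501 m³/day.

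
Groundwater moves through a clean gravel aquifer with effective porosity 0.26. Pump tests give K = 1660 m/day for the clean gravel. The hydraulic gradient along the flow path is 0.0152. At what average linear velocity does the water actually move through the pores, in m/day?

Hydraulic gradient i = 0.0152.
Darcy flux q = K · i = 1660 × 0.01520 = 25.23 m/day.
Seepage velocity v = q / n_e = 25.23 / 0.26 = 97.05 m/day.

97.0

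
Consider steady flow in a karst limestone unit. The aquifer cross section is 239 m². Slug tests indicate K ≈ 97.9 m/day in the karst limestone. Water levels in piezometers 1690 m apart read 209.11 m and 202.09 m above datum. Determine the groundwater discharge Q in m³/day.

Hydraulic gradient i = (209.11 − 202.09) / 1690 = 7.02 / 1690 = 0.004154.
Darcy's law: Q = K · A · i = 97.90 × 239.0 × 0.004154 = 97.19 m³/day.

97.2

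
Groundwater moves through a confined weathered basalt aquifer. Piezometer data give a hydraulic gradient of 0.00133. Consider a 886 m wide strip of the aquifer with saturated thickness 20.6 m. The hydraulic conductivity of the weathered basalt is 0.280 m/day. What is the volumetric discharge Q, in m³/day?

6.80

Cross-sectional area A = 886 × 20.6 = 18252 m².
Hydraulic gradient i = 0.00133.
Darcy's law: Q = K · A · i = 0.2800 × 18252 × 0.001330 = 6.797 m³/day.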